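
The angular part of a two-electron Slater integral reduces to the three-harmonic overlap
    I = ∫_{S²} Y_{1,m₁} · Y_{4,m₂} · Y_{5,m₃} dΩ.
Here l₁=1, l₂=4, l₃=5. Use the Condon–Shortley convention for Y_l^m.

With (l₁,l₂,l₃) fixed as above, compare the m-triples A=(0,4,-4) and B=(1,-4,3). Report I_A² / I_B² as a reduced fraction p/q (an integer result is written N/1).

9/1

Same 1,4,5: normalisation and zero-m 3j drop out of the ratio.
A: Δ: 0! 2! 8! / 11! → 1/495; sum: t=0:+1/40320 = 1/40320; 3j²(1 4 5; 0 4 -4) = Δ·Π!·Σ² = 1/55  (sign -1)
B: Δ: 0! 2! 8! / 11! → 1/495; sum: t=0:+1/80640 = 1/80640; 3j²(1 4 5; 1 -4 3) = Δ·Π!·Σ² = 1/495  (sign +1)
I_A²/I_B² = (1/55)/(1/495) = 9/1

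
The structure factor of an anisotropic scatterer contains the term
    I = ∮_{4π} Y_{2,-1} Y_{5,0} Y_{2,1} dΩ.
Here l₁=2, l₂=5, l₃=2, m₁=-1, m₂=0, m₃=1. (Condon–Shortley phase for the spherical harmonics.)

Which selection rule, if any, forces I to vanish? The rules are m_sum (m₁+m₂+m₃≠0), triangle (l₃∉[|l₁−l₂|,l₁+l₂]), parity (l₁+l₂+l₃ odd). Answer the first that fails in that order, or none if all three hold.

triangle

Σmᵢ = 0  ✓
l₃∈[|l₁−l₂|,l₁+l₂]=[3,7], have l₃=2  ✗
Σlᵢ = 9 ⇒ odd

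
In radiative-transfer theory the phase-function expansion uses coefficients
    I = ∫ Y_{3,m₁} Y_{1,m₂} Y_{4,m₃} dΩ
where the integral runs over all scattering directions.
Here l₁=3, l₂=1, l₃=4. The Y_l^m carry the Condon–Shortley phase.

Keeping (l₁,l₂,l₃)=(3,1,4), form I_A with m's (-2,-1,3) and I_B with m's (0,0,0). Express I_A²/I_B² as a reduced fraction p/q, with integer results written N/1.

21/16

Same 3,1,4: normalisation and zero-m 3j drop out of the ratio.
A: Δ: 0! 6! 2! / 9! → 1/252; sum: t=0:+1/240 = 1/240; 3j²(3 1 4; -2 -1 3) = Δ·Π!·Σ² = 1/12  (sign -1)
B: Δ: 0! 6! 2! / 9! → 1/252; sum: t=0:+1/36 = 1/36; 3j²(3 1 4; 0 0 0) = Δ·Π!·Σ² = 4/63  (sign +1)
I_A²/I_B² = (1/12)/(4/63) = 21/16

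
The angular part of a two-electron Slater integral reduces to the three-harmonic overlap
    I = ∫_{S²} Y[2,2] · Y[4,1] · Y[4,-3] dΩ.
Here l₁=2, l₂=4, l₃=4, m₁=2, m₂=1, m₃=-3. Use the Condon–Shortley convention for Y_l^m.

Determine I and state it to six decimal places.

0.159270

Checks pass: Σm=0; 10 even; l₃=4∈[2,6].
(2·2+1)(2·4+1)(2·4+1) = 405
Δ: 2! 2! 6! / 11! → 1/13860
sum: t=0:+1/192 t=1:−1/36 t=2:+1/192 = -5/288
3j²(2 4 4; 0 0 0) = Δ·Π!·Σ² = 20/693  (sign -1)
sum: t=0:+1/480 = 1/480
3j²(2 4 4; 2 1 -3) = Δ·Π!·Σ² = 3/110  (sign -1)
combine: 4πI² = 405·20/693·3/110 = 270/847
take √, sign +1: I = 0.15927046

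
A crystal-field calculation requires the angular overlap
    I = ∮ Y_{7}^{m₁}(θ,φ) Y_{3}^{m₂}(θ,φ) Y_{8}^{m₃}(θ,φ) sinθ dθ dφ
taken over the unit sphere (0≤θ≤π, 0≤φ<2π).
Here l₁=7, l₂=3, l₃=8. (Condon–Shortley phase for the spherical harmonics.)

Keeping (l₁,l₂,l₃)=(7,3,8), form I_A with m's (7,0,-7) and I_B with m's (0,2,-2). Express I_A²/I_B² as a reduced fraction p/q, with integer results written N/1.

1183/250

Same 7,3,8: normalisation and zero-m 3j drop out of the ratio.
A: Δ: 2! 12! 4! / 19! → 1/5290740; sum: t=0:+1/5748019200 = 1/5748019200; 3j²(7 3 8; 7 0 -7) = Δ·Π!·Σ² = 91/3876  (sign -1)
B: Δ: 2! 12! 4! / 19! → 1/5290740; sum: t=1:−1/12441600 t=2:+1/7257600 = 1/17418240; 3j²(7 3 8; 0 2 -2) = Δ·Π!·Σ² = 125/25194  (sign +1)
I_A²/I_B² = (91/3876)/(125/25194) = 1183/250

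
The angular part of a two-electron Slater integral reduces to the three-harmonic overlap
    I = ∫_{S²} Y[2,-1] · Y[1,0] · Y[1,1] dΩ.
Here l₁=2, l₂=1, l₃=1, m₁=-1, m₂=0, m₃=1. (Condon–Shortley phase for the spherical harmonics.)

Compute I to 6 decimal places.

-0.218510

m-sum 0 ✓  L=4 even ✓  1≤1≤3 ✓
Π(2lᵢ+1) = 5×3×3 = 45
triangle coeff Δ(2,1,1) = 1/30
Σ_t [1,1]: t=1:−1/1 = -1/1
(3j)²=2/15 [(2 1 1; 0 0 0)], sign=+1
Σ_t [1,1]: t=1:−1/2 = -1/2
(3j)²=1/10 [(2 1 1; -1 0 1)], sign=-1
⇒ 4πI² = 3/5
I = (-1)√(3/5/(4π)) = -0.21850969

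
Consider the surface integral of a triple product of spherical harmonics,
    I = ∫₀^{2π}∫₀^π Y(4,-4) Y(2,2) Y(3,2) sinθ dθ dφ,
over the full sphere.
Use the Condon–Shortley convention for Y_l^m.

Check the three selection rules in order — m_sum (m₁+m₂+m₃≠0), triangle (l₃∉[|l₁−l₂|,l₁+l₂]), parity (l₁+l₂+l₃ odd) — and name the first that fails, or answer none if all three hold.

parity

azimuthal sum: -4 + 2 + 2 = 0  ✓
2 ≤ 3 ≤ 6 (triangle on l)  ✓
L = 4 + 2 + 3 = 9 (odd)  ✗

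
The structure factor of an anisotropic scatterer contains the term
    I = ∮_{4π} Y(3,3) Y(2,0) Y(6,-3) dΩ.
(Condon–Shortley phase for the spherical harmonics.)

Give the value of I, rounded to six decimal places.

l₃=6 ∉ [1,5] — triangle fails ⇒ I = 0

0.000000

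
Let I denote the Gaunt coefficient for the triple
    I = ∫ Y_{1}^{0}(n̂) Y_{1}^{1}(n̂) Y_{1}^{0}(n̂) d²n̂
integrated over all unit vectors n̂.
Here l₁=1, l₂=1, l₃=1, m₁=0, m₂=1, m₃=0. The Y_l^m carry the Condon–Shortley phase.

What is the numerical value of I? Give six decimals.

0.000000

m-sum = 0 + 1 + 0 = 1 ≠ 0 ⇒ I = 0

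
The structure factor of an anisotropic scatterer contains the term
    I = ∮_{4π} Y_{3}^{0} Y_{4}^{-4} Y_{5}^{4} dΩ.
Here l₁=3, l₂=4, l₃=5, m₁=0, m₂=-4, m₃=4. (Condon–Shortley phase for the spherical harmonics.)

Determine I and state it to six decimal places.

m-sum 0 ✓  L=12 even ✓  1≤5≤7 ✓
Π(2lᵢ+1) = 7×9×11 = 693
triangle coeff Δ(3,4,5) = 1/180180
Σ_t [0,2]: t=0:+1/576 t=1:−1/144 t=2:+1/576 = -1/288
(3j)²=20/1001 [(3 4 5; 0 0 0)], sign=+1
Σ_t [0,0]: t=0:+1/8640 = 1/8640
(3j)²=28/715 [(3 4 5; 0 -4 4)], sign=-1
⇒ 4πI² = 1008/1859
I = (-1)√(1008/1859/(4π)) = -0.20772350

-0.207724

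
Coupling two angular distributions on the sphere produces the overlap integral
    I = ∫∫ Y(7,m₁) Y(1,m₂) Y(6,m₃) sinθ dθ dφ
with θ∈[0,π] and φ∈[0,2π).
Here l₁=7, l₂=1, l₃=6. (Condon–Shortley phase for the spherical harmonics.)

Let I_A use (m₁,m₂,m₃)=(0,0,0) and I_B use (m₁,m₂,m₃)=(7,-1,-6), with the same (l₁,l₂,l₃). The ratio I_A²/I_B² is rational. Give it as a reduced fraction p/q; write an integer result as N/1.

7/13

l's match ⇒ only the (l;m) 3-j factors differ between A and B.
A: triangle coeff Δ(7,1,6) = 1/1365; Σ_t [1,1]: t=1:−1/518400 = -1/518400; (3j)²=7/195 [(7 1 6; 0 0 0)], sign=-1
B: triangle coeff Δ(7,1,6) = 1/1365; Σ_t [0,0]: t=0:+1/958003200 = 1/958003200; (3j)²=1/15 [(7 1 6; 7 -1 -6)], sign=+1
I_A²/I_B² = (7/195)/(1/15) = 7/13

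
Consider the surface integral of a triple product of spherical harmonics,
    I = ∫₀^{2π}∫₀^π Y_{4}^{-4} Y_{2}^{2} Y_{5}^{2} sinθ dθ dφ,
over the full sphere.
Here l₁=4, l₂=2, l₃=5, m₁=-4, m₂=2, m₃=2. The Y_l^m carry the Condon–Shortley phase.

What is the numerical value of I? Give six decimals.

l₁+l₂+l₃=11 is odd: 3j(l;000)=0 ⇒ I=0

0.000000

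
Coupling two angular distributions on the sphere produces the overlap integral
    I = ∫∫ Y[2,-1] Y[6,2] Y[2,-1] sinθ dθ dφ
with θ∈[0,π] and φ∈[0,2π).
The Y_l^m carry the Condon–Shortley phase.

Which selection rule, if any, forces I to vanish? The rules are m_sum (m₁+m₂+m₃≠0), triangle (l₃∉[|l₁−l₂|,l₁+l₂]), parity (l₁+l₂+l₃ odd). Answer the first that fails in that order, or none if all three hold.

triangle

m₁+m₂+m₃ = -1 + 2 − 1 = 0  ✓
triangle: |2−6|=4 ≤ l₃=2 ≤ 2+6=8  ✗
parity: l₁+l₂+l₃ = 10 is even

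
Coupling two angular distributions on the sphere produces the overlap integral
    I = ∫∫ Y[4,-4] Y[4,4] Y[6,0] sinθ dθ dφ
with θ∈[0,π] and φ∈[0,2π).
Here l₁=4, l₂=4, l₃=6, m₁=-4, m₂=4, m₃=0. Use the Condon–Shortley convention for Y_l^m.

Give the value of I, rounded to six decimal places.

Rules hold: Σm=0, L=14 even, 0≤6≤8.
N = 9·9·13 = 1053
Δ = 2!·6!·6!/15! = 1/1261260
Racah Σ t=0..2: t=0:+1/4608 t=1:−1/1296 t=2:+1/4608 = -7/20736
⇒ 3j(4 4 6; 0 0 0)² = 20/1287, sgn -1
Racah Σ t=2..2: t=2:+1/1036800 = 1/1036800
⇒ 3j(4 4 6; -4 4 0)² = 4/6435, sgn +1
4πI² = N·(3j₀)²·(3jₘ)² = 16/1573
I = -1·√(0.0101716/4π) = -0.02845055

-0.028451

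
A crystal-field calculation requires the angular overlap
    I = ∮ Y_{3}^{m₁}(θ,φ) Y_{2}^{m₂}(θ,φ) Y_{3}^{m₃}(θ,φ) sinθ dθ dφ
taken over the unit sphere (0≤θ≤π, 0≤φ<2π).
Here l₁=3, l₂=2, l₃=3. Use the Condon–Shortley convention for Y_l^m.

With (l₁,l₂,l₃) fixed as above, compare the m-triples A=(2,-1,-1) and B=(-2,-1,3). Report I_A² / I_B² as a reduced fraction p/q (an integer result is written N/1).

Shared (l₁,l₂,l₃)=(3,2,3): N and (l;000)² cancel in I_A²/I_B².
A: Δ = 2!·4!·2!/9! = 1/3780; Racah Σ t=0..1: t=0:+1/12 t=1:−1/48 = 1/16; ⇒ 3j(3 2 3; 2 -1 -1)² = 1/28, sgn +1
B: Δ = 2!·4!·2!/9! = 1/3780; Racah Σ t=1..1: t=1:−1/48 = -1/48; ⇒ 3j(3 2 3; -2 -1 3)² = 5/84, sgn -1
I_A²/I_B² = (1/28)/(5/84) = 3/5

3/5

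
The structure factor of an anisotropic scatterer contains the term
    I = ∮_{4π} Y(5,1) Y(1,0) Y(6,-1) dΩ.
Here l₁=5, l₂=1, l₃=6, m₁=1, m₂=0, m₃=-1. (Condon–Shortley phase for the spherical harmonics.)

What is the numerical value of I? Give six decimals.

-0.241725

Checks pass: Σm=0; 12 even; l₃=6∈[4,6].
(2·5+1)(2·1+1)(2·6+1) = 429
Δ: 0! 10! 2! / 13! → 1/858
sum: t=0:+1/14400 = 1/14400
3j²(5 1 6; 0 0 0) = Δ·Π!·Σ² = 6/143  (sign +1)
sum: t=0:+1/17280 = 1/17280
3j²(5 1 6; 1 0 -1) = Δ·Π!·Σ² = 35/858  (sign -1)
combine: 4πI² = 429·6/143·35/858 = 105/143
take √, sign -1: I = -0.24172507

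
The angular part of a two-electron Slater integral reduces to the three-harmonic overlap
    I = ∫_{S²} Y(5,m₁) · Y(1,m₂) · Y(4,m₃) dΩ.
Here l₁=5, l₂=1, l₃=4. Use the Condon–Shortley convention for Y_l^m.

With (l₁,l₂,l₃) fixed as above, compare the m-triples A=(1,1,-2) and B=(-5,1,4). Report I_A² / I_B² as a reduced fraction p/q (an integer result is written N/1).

l's match ⇒ only the (l;m) 3-j factors differ between A and B.
A: triangle coeff Δ(5,1,4) = 1/495; Σ_t [2,2]: t=2:+1/2880 = 1/2880; (3j)²=2/165 [(5 1 4; 1 1 -2)], sign=+1
B: triangle coeff Δ(5,1,4) = 1/495; Σ_t [2,2]: t=2:+1/80640 = 1/80640; (3j)²=1/11 [(5 1 4; -5 1 4)], sign=+1
I_A²/I_B² = (2/165)/(1/11) = 2/15

2/15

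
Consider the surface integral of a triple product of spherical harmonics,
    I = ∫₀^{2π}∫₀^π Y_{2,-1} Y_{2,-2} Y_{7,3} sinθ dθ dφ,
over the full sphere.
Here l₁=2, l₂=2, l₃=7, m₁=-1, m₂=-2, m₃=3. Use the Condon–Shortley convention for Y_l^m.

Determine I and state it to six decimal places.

|2−2|≤7≤2+2 violated ⇒ I = 0

0.000000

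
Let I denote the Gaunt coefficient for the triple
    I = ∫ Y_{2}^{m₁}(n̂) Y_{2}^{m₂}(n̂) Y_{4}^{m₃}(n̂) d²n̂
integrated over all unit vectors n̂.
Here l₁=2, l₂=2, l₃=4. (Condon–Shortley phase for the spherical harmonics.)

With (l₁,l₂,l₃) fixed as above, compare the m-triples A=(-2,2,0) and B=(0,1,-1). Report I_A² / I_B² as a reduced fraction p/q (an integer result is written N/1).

Shared (l₁,l₂,l₃)=(2,2,4): N and (l;000)² cancel in I_A²/I_B².
A: Δ = 0!·4!·4!/9! = 1/630; Racah Σ t=0..0: t=0:+1/576 = 1/576; ⇒ 3j(2 2 4; -2 2 0)² = 1/630, sgn +1
B: Δ = 0!·4!·4!/9! = 1/630; Racah Σ t=0..0: t=0:+1/24 = 1/24; ⇒ 3j(2 2 4; 0 1 -1)² = 1/21, sgn -1
I_A²/I_B² = (1/630)/(1/21) = 1/30

1/30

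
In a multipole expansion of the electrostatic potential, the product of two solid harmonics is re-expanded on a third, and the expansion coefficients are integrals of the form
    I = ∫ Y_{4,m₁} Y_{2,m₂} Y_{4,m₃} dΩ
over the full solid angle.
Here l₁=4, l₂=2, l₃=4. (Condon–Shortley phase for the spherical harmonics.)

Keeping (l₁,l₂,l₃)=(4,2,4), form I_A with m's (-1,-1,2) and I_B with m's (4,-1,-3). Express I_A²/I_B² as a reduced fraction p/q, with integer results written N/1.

81/196

Shared (l₁,l₂,l₃)=(4,2,4): N and (l;000)² cancel in I_A²/I_B².
A: Δ = 2!·6!·2!/11! = 1/13860; Racah Σ t=0..1: t=0:+1/240 t=1:−1/96 = -1/160; ⇒ 3j(4 2 4; -1 -1 2)² = 27/1540, sgn -1
B: Δ = 2!·6!·2!/11! = 1/13860; Racah Σ t=0..0: t=0:+1/1440 = 1/1440; ⇒ 3j(4 2 4; 4 -1 -3)² = 7/165, sgn -1
I_A²/I_B² = (27/1540)/(7/165) = 81/196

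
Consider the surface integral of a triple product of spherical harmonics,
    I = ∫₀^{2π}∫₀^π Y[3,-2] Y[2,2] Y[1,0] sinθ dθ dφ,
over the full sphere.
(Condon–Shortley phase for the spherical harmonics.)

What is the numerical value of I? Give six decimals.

0.184674

Rules hold: Σm=0, L=6 even, 1≤1≤5.
N = 7·5·3 = 105
Δ = 4!·2!·0!/7! = 1/105
Racah Σ t=2..2: t=2:+1/4 = 1/4
⇒ 3j(3 2 1; 0 0 0)² = 3/35, sgn -1
Racah Σ t=4..4: t=4:+1/24 = 1/24
⇒ 3j(3 2 1; -2 2 0)² = 1/21, sgn -1
4πI² = N·(3j₀)²·(3jₘ)² = 3/7
I = +1·√(0.428571/4π) = 0.18467439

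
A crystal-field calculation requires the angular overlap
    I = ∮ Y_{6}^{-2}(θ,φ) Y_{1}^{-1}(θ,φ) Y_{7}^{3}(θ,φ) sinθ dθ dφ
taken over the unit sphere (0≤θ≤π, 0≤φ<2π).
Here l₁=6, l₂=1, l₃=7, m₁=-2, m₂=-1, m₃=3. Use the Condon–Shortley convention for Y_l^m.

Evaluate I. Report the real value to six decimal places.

-0.234717

m-sum 0 ✓  L=14 even ✓  5≤7≤7 ✓
Π(2lᵢ+1) = 13×3×15 = 585
triangle coeff Δ(6,1,7) = 1/1365
Σ_t [0,0]: t=0:+1/518400 = 1/518400
(3j)²=7/195 [(6 1 7; 0 0 0)], sign=-1
Σ_t [0,0]: t=0:+1/1935360 = 1/1935360
(3j)²=3/91 [(6 1 7; -2 -1 3)], sign=+1
⇒ 4πI² = 9/13
I = (-1)√(9/13/(4π)) = -0.23471705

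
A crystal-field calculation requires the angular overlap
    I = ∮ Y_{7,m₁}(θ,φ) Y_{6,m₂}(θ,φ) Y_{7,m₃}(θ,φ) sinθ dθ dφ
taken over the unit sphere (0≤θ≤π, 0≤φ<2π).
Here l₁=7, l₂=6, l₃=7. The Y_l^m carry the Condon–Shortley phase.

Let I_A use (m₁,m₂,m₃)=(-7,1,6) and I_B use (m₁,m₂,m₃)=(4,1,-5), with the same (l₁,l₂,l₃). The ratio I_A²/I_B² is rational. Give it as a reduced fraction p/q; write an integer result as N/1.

169/126

l's match ⇒ only the (l;m) 3-j factors differ between A and B.
A: triangle coeff Δ(7,6,7) = 1/2444321880; Σ_t [6,6]: t=6:+1/3483648000 = 1/3483648000; (3j)²=143/12920 [(7 6 7; -7 1 6)], sign=-1
B: triangle coeff Δ(7,6,7) = 1/2444321880; Σ_t [1,3]: t=1:−1/124416000 t=2:+1/29030400 t=3:−1/69672960 = 1/82944000; (3j)²=693/83980 [(7 6 7; 4 1 -5)], sign=+1
I_A²/I_B² = (143/12920)/(693/83980) = 169/126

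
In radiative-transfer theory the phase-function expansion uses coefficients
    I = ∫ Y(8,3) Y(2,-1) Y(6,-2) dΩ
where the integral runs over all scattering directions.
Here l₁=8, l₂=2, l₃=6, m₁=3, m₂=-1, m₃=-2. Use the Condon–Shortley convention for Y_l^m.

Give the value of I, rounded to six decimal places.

m-sum 0 ✓  L=16 even ✓  6≤6≤10 ✓
Π(2lᵢ+1) = 17×5×13 = 1105
triangle coeff Δ(8,2,6) = 1/30940
Σ_t [2,2]: t=2:+1/2073600 = 1/2073600
(3j)²=28/1105 [(8 2 6; 0 0 0)], sign=+1
Σ_t [1,1]: t=1:−1/5806080 = -1/5806080
(3j)²=165/6188 [(8 2 6; 3 -1 -2)], sign=-1
⇒ 4πI² = 165/221
I = (-1)√(165/221/(4π)) = -0.24374791

-0.243748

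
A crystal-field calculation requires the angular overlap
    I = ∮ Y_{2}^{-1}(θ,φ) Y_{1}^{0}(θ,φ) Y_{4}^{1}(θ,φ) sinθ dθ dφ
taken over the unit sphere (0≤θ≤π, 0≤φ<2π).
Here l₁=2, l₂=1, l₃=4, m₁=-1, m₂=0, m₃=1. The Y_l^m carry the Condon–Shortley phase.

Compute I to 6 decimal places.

0.000000

triangle: need 1≤l₃≤3, have 4; I=0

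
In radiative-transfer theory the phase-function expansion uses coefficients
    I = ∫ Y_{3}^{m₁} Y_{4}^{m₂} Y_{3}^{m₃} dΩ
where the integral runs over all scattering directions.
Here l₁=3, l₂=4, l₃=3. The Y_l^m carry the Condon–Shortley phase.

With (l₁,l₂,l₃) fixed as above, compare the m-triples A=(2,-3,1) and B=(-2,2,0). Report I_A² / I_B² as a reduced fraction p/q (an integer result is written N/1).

Same 3,4,3: normalisation and zero-m 3j drop out of the ratio.
A: Δ: 4! 2! 4! / 11! → 1/34650; sum: t=0:+1/144 t=1:−1/288 = 1/288; 3j²(3 4 3; 2 -3 1) = Δ·Π!·Σ² = 1/99  (sign +1)
B: Δ: 4! 2! 4! / 11! → 1/34650; sum: t=3:−1/72 t=4:+1/96 = -1/288; 3j²(3 4 3; -2 2 0) = Δ·Π!·Σ² = 1/462  (sign +1)
I_A²/I_B² = (1/99)/(1/462) = 14/3

14/3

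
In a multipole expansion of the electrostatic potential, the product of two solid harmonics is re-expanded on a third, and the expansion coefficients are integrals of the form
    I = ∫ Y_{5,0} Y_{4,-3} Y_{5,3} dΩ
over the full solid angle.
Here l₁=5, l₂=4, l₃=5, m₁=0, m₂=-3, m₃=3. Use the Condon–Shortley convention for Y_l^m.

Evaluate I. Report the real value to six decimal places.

0.130198

Checks pass: Σm=0; 14 even; l₃=5∈[1,9].
(2·5+1)(2·4+1)(2·5+1) = 1089
Δ: 4! 6! 4! / 15! → 1/3153150
sum: t=0:+1/69120 t=1:−1/1728 t=2:+1/576 t=3:−1/1728 t=4:+1/69120 = 7/11520
3j²(5 4 5; 0 0 0) = Δ·Π!·Σ² = 2/143  (sign -1)
sum: t=0:+1/17280 t=1:−1/6912 = -1/11520
3j²(5 4 5; 0 -3 3) = Δ·Π!·Σ² = 2/143  (sign -1)
combine: 4πI² = 1089·2/143·2/143 = 36/169
take √, sign +1: I = 0.13019760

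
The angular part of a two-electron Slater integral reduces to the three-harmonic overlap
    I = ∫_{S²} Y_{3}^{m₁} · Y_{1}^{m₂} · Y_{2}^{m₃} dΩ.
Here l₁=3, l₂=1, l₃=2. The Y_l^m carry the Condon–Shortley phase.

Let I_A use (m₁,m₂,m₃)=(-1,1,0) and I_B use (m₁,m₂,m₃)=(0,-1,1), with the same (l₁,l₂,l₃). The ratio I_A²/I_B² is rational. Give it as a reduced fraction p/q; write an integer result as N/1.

2/1

l's match ⇒ only the (l;m) 3-j factors differ between A and B.
A: triangle coeff Δ(3,1,2) = 1/105; Σ_t [2,2]: t=2:+1/8 = 1/8; (3j)²=2/35 [(3 1 2; -1 1 0)], sign=+1
B: triangle coeff Δ(3,1,2) = 1/105; Σ_t [0,0]: t=0:+1/12 = 1/12; (3j)²=1/35 [(3 1 2; 0 -1 1)], sign=-1
I_A²/I_B² = (2/35)/(1/35) = 2/1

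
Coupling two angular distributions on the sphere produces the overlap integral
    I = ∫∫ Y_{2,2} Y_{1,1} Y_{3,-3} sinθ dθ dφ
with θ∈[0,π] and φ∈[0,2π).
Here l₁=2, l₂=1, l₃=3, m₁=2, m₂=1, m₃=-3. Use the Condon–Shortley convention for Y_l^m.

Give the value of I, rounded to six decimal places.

Rules hold: Σm=0, L=6 even, 1≤3≤3.
N = 5·3·7 = 105
Δ = 0!·4!·2!/7! = 1/105
Racah Σ t=0..0: t=0:+1/4 = 1/4
⇒ 3j(2 1 3; 0 0 0)² = 3/35, sgn -1
Racah Σ t=0..0: t=0:+1/48 = 1/48
⇒ 3j(2 1 3; 2 1 -3)² = 1/7, sgn +1
4πI² = N·(3j₀)²·(3jₘ)² = 9/7
I = -1·√(1.28571/4π) = -0.31986543

-0.319865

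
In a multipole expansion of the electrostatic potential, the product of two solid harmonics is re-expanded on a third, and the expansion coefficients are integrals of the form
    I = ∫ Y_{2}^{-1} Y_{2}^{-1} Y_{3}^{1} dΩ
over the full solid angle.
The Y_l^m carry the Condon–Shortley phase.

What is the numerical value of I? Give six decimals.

Σmᵢ = -1 ≠ 0, so the φ-integral vanishes; I = 0

0.000000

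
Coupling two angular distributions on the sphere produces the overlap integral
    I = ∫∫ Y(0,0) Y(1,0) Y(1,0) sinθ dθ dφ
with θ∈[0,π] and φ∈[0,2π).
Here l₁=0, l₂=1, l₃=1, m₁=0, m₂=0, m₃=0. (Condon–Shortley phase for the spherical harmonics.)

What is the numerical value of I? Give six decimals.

0.282095

m-sum 0 ✓  L=2 even ✓  1≤1≤1 ✓
Π(2lᵢ+1) = 1×3×3 = 9
triangle coeff Δ(0,1,1) = 1/3
Σ_t [0,0]: t=0:+1/1 = 1/1
(3j)²=1/3 [(0 1 1; 0 0 0)], sign=-1
(m-triple is (0,0,0) — same symbol as above.)
⇒ 4πI² = 1/1
I = (+1)√(1/1/(4π)) = 0.28209479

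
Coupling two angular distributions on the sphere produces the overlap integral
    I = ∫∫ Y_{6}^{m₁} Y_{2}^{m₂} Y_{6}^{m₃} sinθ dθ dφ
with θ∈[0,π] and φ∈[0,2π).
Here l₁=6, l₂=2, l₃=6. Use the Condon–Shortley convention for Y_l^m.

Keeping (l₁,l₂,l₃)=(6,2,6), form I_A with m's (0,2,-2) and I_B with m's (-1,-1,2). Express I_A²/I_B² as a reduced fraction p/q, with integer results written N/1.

l's match ⇒ only the (l;m) 3-j factors differ between A and B.
A: triangle coeff Δ(6,2,6) = 1/90090; Σ_t [2,2]: t=2:+1/69120 = 1/69120; (3j)²=4/143 [(6 2 6; 0 2 -2)], sign=+1
B: triangle coeff Δ(6,2,6) = 1/90090; Σ_t [0,1]: t=0:+1/60480 t=1:−1/34560 = -1/80640; (3j)²=6/1001 [(6 2 6; -1 -1 2)], sign=-1
I_A²/I_B² = (4/143)/(6/1001) = 14/3

14/3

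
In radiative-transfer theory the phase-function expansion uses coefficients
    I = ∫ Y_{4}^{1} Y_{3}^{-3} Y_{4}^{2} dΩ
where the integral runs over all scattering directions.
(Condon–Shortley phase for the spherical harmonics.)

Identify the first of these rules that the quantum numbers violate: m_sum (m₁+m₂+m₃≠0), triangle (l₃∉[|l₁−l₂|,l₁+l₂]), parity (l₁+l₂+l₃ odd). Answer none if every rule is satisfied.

parity

azimuthal sum: 1 − 3 + 2 = 0  ✓
1 ≤ 4 ≤ 7 (triangle on l)  ✓
L = 4 + 3 + 4 = 11 (odd)  ✗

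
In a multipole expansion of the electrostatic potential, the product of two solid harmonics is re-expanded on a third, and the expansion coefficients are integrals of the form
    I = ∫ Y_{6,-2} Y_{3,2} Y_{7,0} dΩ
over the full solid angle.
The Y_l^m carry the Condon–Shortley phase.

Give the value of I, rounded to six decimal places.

m-sum 0 ✓  L=16 even ✓  3≤7≤9 ✓
Π(2lᵢ+1) = 13×7×15 = 1365
triangle coeff Δ(6,3,7) = 1/2042040
Σ_t [0,2]: t=0:+1/207360 t=1:−1/57600 t=2:+1/207360 = -1/129600
(3j)²=168/12155 [(6 3 7; 0 0 0)], sign=+1
Σ_t [1,2]: t=1:−1/725760 t=2:+1/207360 = 1/290304
(3j)²=125/7293 [(6 3 7; -2 2 0)], sign=-1
⇒ 4πI² = 147000/454597
I = (-1)√(147000/454597/(4π)) = -0.16041333

-0.160413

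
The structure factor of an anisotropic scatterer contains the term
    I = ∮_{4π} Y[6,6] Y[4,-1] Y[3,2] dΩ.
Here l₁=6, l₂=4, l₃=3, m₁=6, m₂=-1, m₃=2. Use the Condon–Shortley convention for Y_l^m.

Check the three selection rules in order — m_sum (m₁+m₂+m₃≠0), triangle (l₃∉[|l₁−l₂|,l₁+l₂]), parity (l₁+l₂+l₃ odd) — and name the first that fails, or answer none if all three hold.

m₁+m₂+m₃ = 6 − 1 + 2 = 7  ✗
triangle: |6−4|=2 ≤ l₃=3 ≤ 6+4=10
parity: l₁+l₂+l₃ = 13 is odd

m_sum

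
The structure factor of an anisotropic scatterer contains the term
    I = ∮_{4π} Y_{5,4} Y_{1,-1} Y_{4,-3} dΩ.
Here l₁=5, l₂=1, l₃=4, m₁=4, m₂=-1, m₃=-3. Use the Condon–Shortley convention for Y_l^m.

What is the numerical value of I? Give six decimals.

Checks pass: Σm=0; 10 even; l₃=4∈[4,6].
(2·5+1)(2·1+1)(2·4+1) = 297
Δ: 2! 8! 0! / 11! → 1/495
sum: t=1:−1/576 = -1/576
3j²(5 1 4; 0 0 0) = Δ·Π!·Σ² = 5/99  (sign -1)
sum: t=0:+1/10080 = 1/10080
3j²(5 1 4; 4 -1 -3) = Δ·Π!·Σ² = 4/55  (sign -1)
combine: 4πI² = 297·5/99·4/55 = 12/11
take √, sign +1: I = 0.29463840

0.294638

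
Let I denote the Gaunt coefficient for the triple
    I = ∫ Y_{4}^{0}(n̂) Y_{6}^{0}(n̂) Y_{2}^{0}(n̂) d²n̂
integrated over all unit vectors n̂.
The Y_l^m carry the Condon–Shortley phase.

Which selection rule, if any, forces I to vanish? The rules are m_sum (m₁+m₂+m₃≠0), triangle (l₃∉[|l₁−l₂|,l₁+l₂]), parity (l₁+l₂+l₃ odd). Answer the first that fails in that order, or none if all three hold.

none

azimuthal sum: 0 + 0 + 0 = 0  ✓
2 ≤ 2 ≤ 10 (triangle on l)  ✓
L = 4 + 6 + 2 = 12 (even)  ✓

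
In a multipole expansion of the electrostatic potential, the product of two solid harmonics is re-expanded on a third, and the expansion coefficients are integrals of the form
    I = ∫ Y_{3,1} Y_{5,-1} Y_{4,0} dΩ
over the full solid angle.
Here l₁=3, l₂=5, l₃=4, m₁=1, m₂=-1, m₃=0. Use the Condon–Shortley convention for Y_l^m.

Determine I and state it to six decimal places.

-0.086020

Checks pass: Σm=0; 12 even; l₃=4∈[2,8].
(2·3+1)(2·5+1)(2·4+1) = 693
Δ: 4! 2! 6! / 13! → 1/180180
sum: t=1:−1/576 t=2:+1/144 t=3:−1/576 = 1/288
3j²(3 5 4; 0 0 0) = Δ·Π!·Σ² = 20/1001  (sign +1)
sum: t=0:+1/2304 t=1:−1/216 t=2:+1/384 = -11/6912
3j²(3 5 4; 1 -1 0) = Δ·Π!·Σ² = 11/1638  (sign -1)
combine: 4πI² = 693·20/1001·11/1638 = 110/1183
take √, sign -1: I = -0.08601992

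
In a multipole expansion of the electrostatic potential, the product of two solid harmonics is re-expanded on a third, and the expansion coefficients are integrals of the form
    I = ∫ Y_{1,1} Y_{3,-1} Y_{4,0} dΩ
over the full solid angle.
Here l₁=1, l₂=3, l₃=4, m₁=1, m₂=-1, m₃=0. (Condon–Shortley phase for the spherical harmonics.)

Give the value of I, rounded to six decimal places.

0.150786

Rules hold: Σm=0, L=8 even, 2≤4≤4.
N = 3·7·9 = 189
Δ = 0!·2!·6!/9! = 1/252
Racah Σ t=0..0: t=0:+1/36 = 1/36
⇒ 3j(1 3 4; 0 0 0)² = 4/63, sgn +1
Racah Σ t=0..0: t=0:+1/96 = 1/96
⇒ 3j(1 3 4; 1 -1 0)² = 1/42, sgn +1
4πI² = N·(3j₀)²·(3jₘ)² = 2/7
I = +1·√(0.285714/4π) = 0.15078601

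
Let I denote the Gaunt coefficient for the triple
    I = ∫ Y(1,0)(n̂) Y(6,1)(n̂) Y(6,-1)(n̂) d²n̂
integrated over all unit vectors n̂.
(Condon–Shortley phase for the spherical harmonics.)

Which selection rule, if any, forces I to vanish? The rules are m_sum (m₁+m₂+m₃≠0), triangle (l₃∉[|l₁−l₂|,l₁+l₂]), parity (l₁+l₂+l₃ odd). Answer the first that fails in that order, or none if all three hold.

parity

m₁+m₂+m₃ = 0 + 1 − 1 = 0  ✓
triangle: |1−6|=5 ≤ l₃=6 ≤ 1+6=7  ✓
parity: l₁+l₂+l₃ = 13 is odd  ✗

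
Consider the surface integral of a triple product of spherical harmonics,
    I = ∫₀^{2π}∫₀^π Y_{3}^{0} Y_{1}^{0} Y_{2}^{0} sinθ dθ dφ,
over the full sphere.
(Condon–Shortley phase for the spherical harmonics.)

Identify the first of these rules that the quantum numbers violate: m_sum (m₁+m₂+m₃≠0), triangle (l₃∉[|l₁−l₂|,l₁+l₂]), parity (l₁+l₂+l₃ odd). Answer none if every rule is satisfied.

none

azimuthal sum: 0 + 0 + 0 = 0  ✓
2 ≤ 2 ≤ 4 (triangle on l)  ✓
L = 3 + 1 + 2 = 6 (even)  ✓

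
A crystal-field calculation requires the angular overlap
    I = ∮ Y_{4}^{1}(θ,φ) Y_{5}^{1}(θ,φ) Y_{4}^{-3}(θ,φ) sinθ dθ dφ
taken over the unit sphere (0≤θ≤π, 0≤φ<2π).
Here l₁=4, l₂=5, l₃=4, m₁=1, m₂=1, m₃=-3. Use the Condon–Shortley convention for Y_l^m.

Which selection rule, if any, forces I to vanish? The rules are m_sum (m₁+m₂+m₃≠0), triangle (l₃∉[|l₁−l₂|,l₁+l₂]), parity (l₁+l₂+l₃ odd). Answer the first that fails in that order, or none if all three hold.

m_sum

m₁+m₂+m₃ = 1 + 1 − 3 = -1  ✗
triangle: |4−5|=1 ≤ l₃=4 ≤ 4+5=9
parity: l₁+l₂+l₃ = 13 is odd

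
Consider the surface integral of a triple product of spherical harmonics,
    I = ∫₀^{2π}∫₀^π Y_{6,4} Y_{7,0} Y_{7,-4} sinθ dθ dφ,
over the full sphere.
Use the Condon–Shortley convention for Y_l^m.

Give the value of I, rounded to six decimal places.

0.012650

Checks pass: Σm=0; 20 even; l₃=7∈[1,13].
(2·6+1)(2·7+1)(2·7+1) = 2925
Δ: 6! 6! 8! / 21! → 1/2444321880
sum: t=0:+1/2612736000 t=1:−1/20736000 t=2:+1/1658880 t=3:−1/746496 t=4:+1/1658880 t=5:−1/20736000 t=6:+1/2612736000 = -1/4354560
3j²(6 7 7; 0 0 0) = Δ·Π!·Σ² = 1000/138567  (sign +1)
sum: t=0:+1/174182400 t=1:−1/20736000 t=2:+1/24883200 = -1/435456000
3j²(6 7 7; 4 0 -4) = Δ·Π!·Σ² = 2/20995  (sign +1)
combine: 4πI² = 2925·1000/138567·2/20995 = 30000/14919047
take √, sign +1: I = 0.01264984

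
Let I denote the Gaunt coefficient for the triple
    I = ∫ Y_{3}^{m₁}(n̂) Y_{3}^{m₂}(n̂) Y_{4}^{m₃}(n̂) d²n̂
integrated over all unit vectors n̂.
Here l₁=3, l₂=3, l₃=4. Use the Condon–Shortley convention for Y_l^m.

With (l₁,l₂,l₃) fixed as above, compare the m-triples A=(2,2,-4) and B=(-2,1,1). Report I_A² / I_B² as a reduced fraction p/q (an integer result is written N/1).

35/16

Shared (l₁,l₂,l₃)=(3,3,4): N and (l;000)² cancel in I_A²/I_B².
A: Δ = 2!·4!·4!/11! = 1/34650; Racah Σ t=1..1: t=1:−1/576 = -1/576; ⇒ 3j(3 3 4; 2 2 -4)² = 5/99, sgn -1
B: Δ = 2!·4!·4!/11! = 1/34650; Racah Σ t=1..2: t=1:−1/144 t=2:+1/48 = 1/72; ⇒ 3j(3 3 4; -2 1 1)² = 16/693, sgn -1
I_A²/I_B² = (5/99)/(16/693) = 35/16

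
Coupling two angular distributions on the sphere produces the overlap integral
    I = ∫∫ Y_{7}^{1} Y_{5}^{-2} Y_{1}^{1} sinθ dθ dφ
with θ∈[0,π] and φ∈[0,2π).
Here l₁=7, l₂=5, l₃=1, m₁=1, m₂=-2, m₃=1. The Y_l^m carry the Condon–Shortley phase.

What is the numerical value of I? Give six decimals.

0.000000

triangle: need 2≤l₃≤12, have 1; I=0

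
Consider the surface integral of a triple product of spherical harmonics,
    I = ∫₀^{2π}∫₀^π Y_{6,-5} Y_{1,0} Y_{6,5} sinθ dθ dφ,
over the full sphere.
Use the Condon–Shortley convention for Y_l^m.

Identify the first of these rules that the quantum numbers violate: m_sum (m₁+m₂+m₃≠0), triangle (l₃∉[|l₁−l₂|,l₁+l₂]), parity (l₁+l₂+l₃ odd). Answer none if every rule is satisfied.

azimuthal sum: -5 + 0 + 5 = 0  ✓
5 ≤ 6 ≤ 7 (triangle on l)  ✓
L = 6 + 1 + 6 = 13 (odd)  ✗

parity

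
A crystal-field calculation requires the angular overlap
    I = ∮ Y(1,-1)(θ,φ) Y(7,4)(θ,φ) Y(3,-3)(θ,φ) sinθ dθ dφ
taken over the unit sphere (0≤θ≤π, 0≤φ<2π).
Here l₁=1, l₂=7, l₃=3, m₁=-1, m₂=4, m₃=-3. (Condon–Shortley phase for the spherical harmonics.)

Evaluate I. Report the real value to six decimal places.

0.000000

l₃=3 ∉ [6,8] — triangle fails ⇒ I = 0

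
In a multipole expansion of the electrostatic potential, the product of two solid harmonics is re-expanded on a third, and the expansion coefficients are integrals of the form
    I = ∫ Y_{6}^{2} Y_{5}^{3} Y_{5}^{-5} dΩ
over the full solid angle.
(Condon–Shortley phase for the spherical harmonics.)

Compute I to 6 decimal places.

Checks pass: Σm=0; 16 even; l₃=5∈[1,11].
(2·6+1)(2·5+1)(2·5+1) = 1573
Δ: 6! 6! 4! / 17! → 1/28588560
sum: t=1:−1/345600 t=2:+1/13824 t=3:−1/5184 t=4:+1/13824 t=5:−1/345600 = -7/129600
3j²(6 5 5; 0 0 0) = Δ·Π!·Σ² = 80/7293  (sign +1)
sum: t=4:+1/829440 = 1/829440
3j²(6 5 5; 2 3 -5) = Δ·Π!·Σ² = 35/2431  (sign +1)
combine: 4πI² = 1573·80/7293·35/2431 = 2800/11271
take √, sign +1: I = 0.14060244

0.140602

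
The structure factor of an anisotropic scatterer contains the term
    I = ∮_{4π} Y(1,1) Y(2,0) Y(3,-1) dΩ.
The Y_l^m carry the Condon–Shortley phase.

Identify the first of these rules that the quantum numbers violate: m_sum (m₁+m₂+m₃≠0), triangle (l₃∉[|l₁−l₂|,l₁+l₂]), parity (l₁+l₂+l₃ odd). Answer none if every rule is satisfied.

m₁+m₂+m₃ = 1 + 0 − 1 = 0  ✓
triangle: |1−2|=1 ≤ l₃=3 ≤ 1+2=3  ✓
parity: l₁+l₂+l₃ = 6 is even  ✓

none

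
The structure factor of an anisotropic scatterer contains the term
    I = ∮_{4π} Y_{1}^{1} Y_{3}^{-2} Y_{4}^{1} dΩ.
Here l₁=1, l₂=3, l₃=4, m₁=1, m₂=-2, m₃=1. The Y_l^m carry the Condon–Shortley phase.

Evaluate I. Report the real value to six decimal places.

Rules hold: Σm=0, L=8 even, 2≤4≤4.
N = 3·7·9 = 189
Δ = 0!·2!·6!/9! = 1/252
Racah Σ t=0..0: t=0:+1/36 = 1/36
⇒ 3j(1 3 4; 0 0 0)² = 4/63, sgn +1
Racah Σ t=0..0: t=0:+1/240 = 1/240
⇒ 3j(1 3 4; 1 -2 1)² = 1/84, sgn -1
4πI² = N·(3j₀)²·(3jₘ)² = 1/7
I = -1·√(0.142857/4π) = -0.10662181

-0.106622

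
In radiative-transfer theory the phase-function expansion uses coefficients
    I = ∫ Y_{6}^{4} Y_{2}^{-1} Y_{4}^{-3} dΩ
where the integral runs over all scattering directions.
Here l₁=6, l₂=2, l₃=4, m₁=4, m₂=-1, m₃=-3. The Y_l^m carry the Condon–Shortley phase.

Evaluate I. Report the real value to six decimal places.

0.246389

Checks pass: Σm=0; 12 even; l₃=4∈[4,8].
(2·6+1)(2·2+1)(2·4+1) = 585
Δ: 4! 8! 0! / 13! → 1/6435
sum: t=2:+1/2304 = 1/2304
3j²(6 2 4; 0 0 0) = Δ·Π!·Σ² = 5/143  (sign +1)
sum: t=1:−1/30240 = -1/30240
3j²(6 2 4; 4 -1 -3) = Δ·Π!·Σ² = 16/429  (sign +1)
combine: 4πI² = 585·5/143·16/429 = 1200/1573
take √, sign +1: I = 0.24638901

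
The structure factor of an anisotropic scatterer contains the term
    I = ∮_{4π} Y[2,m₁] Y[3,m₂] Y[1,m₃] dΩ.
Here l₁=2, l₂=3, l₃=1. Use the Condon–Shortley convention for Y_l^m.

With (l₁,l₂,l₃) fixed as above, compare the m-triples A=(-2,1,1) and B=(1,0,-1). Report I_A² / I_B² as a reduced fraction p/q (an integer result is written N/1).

Same 2,3,1: normalisation and zero-m 3j drop out of the ratio.
A: Δ: 4! 0! 2! / 7! → 1/105; sum: t=4:+1/48 = 1/48; 3j²(2 3 1; -2 1 1) = Δ·Π!·Σ² = 1/105  (sign +1)
B: Δ: 4! 0! 2! / 7! → 1/105; sum: t=1:−1/12 = -1/12; 3j²(2 3 1; 1 0 -1) = Δ·Π!·Σ² = 1/35  (sign -1)
I_A²/I_B² = (1/105)/(1/35) = 1/3

1/3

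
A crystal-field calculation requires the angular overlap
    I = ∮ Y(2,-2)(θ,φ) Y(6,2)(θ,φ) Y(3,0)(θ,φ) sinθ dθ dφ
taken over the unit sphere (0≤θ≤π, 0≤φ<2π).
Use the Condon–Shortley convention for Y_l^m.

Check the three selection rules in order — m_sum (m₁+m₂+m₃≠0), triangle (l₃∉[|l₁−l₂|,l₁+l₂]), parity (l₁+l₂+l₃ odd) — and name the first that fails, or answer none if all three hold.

azimuthal sum: -2 + 2 + 0 = 0  ✓
4 ≤ 3 ≤ 8 (triangle on l)  ✗
L = 2 + 6 + 3 = 11 (odd)

triangle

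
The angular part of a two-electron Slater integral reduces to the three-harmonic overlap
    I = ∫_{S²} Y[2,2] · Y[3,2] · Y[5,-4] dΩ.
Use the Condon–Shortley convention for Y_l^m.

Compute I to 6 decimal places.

Rules hold: Σm=0, L=10 even, 1≤5≤5.
N = 5·7·11 = 385
Δ = 0!·4!·6!/11! = 1/2310
Racah Σ t=0..0: t=0:+1/144 = 1/144
⇒ 3j(2 3 5; 0 0 0)² = 10/231, sgn -1
Racah Σ t=0..0: t=0:+1/2880 = 1/2880
⇒ 3j(2 3 5; 2 2 -4)² = 3/55, sgn -1
4πI² = N·(3j₀)²·(3jₘ)² = 10/11
I = +1·√(0.909091/4π) = 0.26896683

0.268967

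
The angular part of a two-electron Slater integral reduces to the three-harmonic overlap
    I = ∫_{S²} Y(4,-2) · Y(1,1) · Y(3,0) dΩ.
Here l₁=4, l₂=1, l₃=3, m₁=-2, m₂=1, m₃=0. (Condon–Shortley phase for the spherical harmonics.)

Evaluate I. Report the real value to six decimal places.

Σmᵢ = -1 ≠ 0, so the φ-integral vanishes; I = 0

0.000000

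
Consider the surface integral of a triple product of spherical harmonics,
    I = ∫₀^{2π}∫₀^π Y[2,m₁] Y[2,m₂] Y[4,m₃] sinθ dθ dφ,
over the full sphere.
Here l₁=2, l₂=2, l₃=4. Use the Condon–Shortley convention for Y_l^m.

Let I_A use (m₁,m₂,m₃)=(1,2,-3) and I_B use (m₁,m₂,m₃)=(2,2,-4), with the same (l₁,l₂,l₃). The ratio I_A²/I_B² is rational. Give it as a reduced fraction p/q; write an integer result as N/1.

1/2

l's match ⇒ only the (l;m) 3-j factors differ between A and B.
A: triangle coeff Δ(2,2,4) = 1/630; Σ_t [0,0]: t=0:+1/144 = 1/144; (3j)²=1/18 [(2 2 4; 1 2 -3)], sign=-1
B: triangle coeff Δ(2,2,4) = 1/630; Σ_t [0,0]: t=0:+1/576 = 1/576; (3j)²=1/9 [(2 2 4; 2 2 -4)], sign=+1
I_A²/I_B² = (1/18)/(1/9) = 1/2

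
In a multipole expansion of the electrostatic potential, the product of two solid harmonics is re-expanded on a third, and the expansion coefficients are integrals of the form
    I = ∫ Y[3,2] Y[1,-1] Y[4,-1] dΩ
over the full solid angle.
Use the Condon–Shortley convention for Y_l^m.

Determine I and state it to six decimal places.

-0.106622

m-sum 0 ✓  L=8 even ✓  2≤4≤4 ✓
Π(2lᵢ+1) = 7×3×9 = 189
triangle coeff Δ(3,1,4) = 1/252
Σ_t [0,0]: t=0:+1/36 = 1/36
(3j)²=4/63 [(3 1 4; 0 0 0)], sign=+1
Σ_t [0,0]: t=0:+1/240 = 1/240
(3j)²=1/84 [(3 1 4; 2 -1 -1)], sign=-1
⇒ 4πI² = 1/7
I = (-1)√(1/7/(4π)) = -0.10662181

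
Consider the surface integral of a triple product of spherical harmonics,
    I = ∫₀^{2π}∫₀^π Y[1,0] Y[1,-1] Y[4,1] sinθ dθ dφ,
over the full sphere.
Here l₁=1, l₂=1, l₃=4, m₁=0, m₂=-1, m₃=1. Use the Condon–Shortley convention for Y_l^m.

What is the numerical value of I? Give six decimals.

|1−1|≤4≤1+1 violated ⇒ I = 0

0.000000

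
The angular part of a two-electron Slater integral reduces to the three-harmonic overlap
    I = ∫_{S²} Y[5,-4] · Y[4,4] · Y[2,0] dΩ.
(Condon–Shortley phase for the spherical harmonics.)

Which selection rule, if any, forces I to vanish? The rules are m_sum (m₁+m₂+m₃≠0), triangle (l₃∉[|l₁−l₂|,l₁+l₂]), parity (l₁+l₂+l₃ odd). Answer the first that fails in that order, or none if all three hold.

azimuthal sum: -4 + 4 + 0 = 0  ✓
1 ≤ 2 ≤ 9 (triangle on l)  ✓
L = 5 + 4 + 2 = 11 (odd)  ✗

parity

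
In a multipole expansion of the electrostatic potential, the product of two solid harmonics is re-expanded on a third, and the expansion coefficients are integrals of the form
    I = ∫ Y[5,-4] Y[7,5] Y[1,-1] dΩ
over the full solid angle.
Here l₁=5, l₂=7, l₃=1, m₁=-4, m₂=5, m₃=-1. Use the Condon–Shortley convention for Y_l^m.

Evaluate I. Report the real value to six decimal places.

|5−7|≤1≤5+7 violated ⇒ I = 0

0.000000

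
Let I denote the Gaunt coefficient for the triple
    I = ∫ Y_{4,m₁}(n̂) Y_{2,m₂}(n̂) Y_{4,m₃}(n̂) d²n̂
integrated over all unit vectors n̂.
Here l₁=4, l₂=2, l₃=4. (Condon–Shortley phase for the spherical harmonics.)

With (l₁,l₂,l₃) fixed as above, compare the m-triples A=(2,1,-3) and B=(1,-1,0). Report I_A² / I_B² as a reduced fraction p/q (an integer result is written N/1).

35/2

l's match ⇒ only the (l;m) 3-j factors differ between A and B.
A: triangle coeff Δ(4,2,4) = 1/13860; Σ_t [1,2]: t=1:−1/240 t=2:+1/1440 = -1/288; (3j)²=5/132 [(4 2 4; 2 1 -3)], sign=+1
B: triangle coeff Δ(4,2,4) = 1/13860; Σ_t [0,1]: t=0:+1/72 t=1:−1/96 = 1/288; (3j)²=1/462 [(4 2 4; 1 -1 0)], sign=+1
I_A²/I_B² = (5/132)/(1/462) = 35/2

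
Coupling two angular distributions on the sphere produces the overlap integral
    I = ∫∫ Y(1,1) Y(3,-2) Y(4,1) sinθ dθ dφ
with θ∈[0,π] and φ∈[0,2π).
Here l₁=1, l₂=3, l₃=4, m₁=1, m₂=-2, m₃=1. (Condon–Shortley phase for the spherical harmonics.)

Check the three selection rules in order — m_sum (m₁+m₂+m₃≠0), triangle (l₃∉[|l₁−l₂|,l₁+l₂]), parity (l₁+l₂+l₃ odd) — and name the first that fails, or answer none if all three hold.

none

m₁+m₂+m₃ = 1 − 2 + 1 = 0  ✓
triangle: |1−3|=2 ≤ l₃=4 ≤ 1+3=4  ✓
parity: l₁+l₂+l₃ = 8 is even  ✓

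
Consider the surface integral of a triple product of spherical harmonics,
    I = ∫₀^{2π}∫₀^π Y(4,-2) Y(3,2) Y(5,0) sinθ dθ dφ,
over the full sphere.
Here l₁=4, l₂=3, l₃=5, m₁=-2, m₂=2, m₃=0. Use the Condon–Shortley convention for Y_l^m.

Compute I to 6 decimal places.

Rules hold: Σm=0, L=12 even, 1≤5≤7.
N = 9·7·11 = 693
Δ = 2!·6!·4!/13! = 1/180180
Racah Σ t=0..2: t=0:+1/576 t=1:−1/144 t=2:+1/576 = -1/288
⇒ 3j(4 3 5; 0 0 0)² = 20/1001, sgn +1
Racah Σ t=1..2: t=1:−1/2880 t=2:+1/576 = 1/720
⇒ 3j(4 3 5; -2 2 0)² = 80/3003, sgn -1
4πI² = N·(3j₀)²·(3jₘ)² = 4800/13013
I = -1·√(0.368862/4π) = -0.17132746

-0.171327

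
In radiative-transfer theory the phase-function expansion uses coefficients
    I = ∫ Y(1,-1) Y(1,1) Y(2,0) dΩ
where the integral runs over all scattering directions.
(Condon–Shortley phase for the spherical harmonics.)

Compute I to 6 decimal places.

0.126157

Checks pass: Σm=0; 4 even; l₃=2∈[0,2].
(2·1+1)(2·1+1)(2·2+1) = 45
Δ: 0! 2! 2! / 5! → 1/30
sum: t=0:+1/1 = 1/1
3j²(1 1 2; 0 0 0) = Δ·Π!·Σ² = 2/15  (sign +1)
sum: t=0:+1/4 = 1/4
3j²(1 1 2; -1 1 0) = Δ·Π!·Σ² = 1/30  (sign +1)
combine: 4πI² = 45·2/15·1/30 = 1/5
take √, sign +1: I = 0.12615663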